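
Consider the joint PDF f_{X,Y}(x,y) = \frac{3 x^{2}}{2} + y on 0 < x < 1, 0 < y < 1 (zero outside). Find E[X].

E[X] = ∫_0^1 ∫_0^1 x × f(x,y) dy dx
= ∫_0^1 ∫_0^1 x × (\frac{3 x^{2}}{2} + y) dy dx
= \frac{5}{8}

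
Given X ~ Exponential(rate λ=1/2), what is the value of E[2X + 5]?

For X ~ Exponential(rate λ=1/2):
E[X] = 2
E[2X + 5] = 2 × E[X] + 5 = 9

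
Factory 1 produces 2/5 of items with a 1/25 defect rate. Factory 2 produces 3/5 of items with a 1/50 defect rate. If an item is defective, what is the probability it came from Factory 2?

Using Bayes' theorem:
P(F1) = 2/5, P(D|F1) = 1/25
P(F2) = 3/5, P(D|F2) = 1/50
P(D) = P(D|F1)P(F1) + P(D|F2)P(F2)
     = \frac{7}{250}
P(F2|D) = P(D|F2)P(F2) / P(D)
= \frac{3}{7}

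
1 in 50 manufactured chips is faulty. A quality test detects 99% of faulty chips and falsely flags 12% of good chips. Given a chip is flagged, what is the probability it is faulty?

Let D = the rare event, + = positive/flagged.
P(D) = 1/50
P(+|D) = 99/100
P(+|D') = 12/100 = 3/25
P(+) = P(+|D)P(D) + P(+|D')P(D')
     = \frac{99}{100} × \frac{1}{50} + \frac{3}{25} × \frac{49}{50}
     = \frac{687}{5000}
P(D|+) = P(+|D)P(D)/P(+) = \frac{33}{229}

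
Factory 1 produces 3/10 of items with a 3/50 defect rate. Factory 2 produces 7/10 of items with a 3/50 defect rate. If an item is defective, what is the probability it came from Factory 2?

Using Bayes' theorem:
P(F1) = 3/10, P(D|F1) = 3/50
P(F2) = 7/10, P(D|F2) = 3/50
P(D) = P(D|F1)P(F1) + P(D|F2)P(F2)
     = \frac{3}{50}
P(F2|D) = P(D|F2)P(F2) / P(D)
= \frac{7}{10}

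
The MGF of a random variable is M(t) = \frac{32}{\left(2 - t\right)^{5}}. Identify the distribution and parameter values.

The MGF M(t) = \frac{32}{\left(2 - t\right)^{5}} is the standard form for the Gamma distribution.
Comparing with the known MGF formula identifies: Gamma(shape α=5, rate β=2)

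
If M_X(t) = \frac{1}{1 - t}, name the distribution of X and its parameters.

The MGF M(t) = \frac{1}{1 - t} is the standard form for the Exponential distribution.
Comparing with the known MGF formula identifies: Exponential(rate λ=1)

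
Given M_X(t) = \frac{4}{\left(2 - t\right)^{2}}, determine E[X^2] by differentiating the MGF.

To find E[X^2], compute M^(2)(0):
M^(1)(t) = \frac{8}{\left(2 - t\right)^{3}}
M^(2)(t) = \frac{24}{\left(2 - t\right)^{4}}
M^(2)(0) = \frac{3}{2}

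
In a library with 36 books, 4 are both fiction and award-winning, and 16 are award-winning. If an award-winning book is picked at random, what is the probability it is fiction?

P(A ∩ B) = 4/36 = 1/9
P(B) = 16/36 = 4/9
P(A|B) = P(A ∩ B) / P(B) = (1/9) / (4/9) = 1/4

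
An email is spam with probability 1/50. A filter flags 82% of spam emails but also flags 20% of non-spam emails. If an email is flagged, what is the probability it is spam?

Let D = the rare event, + = positive/flagged.
P(D) = 1/50
P(+|D) = 82/100 = 41/50
P(+|D') = 20/100 = 1/5
P(+) = P(+|D)P(D) + P(+|D')P(D')
     = \frac{41}{50} × \frac{1}{50} + \frac{1}{5} × \frac{49}{50}
     = \frac{531}{2500}
P(D|+) = P(+|D)P(D)/P(+) = \frac{41}{531}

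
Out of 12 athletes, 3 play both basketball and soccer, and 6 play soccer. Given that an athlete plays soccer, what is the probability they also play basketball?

P(A ∩ B) = 3/12 = 1/4
P(B) = 6/12 = 1/2
P(A|B) = P(A ∩ B) / P(B) = (1/4) / (1/2) = 1/2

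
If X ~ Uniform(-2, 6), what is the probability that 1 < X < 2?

P(1 < X < 2) = ∫_{1}^{2} f(x) dx
where f(x) = \frac{1}{8}
= \frac{1}{8}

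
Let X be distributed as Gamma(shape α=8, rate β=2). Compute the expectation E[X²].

Using the identity E[X²] = Var(X) + (E[X])²:
E[X] = 4
Var(X) = 2
E[X²] = 2 + (4)²
= 18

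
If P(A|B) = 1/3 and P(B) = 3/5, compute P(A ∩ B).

By definition, P(A|B) = P(A ∩ B) / P(B)
So P(A ∩ B) = P(A|B) × P(B)
= 1/3 × 3/5
= 1/5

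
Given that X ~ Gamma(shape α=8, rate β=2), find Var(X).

For X ~ Gamma(shape α=8, rate β=2):
Var(X) = 2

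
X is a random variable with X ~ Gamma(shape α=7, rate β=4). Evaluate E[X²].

Using the identity E[X²] = Var(X) + (E[X])²:
E[X] = \frac{7}{4}
Var(X) = \frac{7}{16}
E[X²] = \frac{7}{16} + (\frac{7}{4})²
= \frac{7}{2}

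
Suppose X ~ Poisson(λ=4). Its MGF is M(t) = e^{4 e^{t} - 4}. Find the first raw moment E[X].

To find E[X], compute M^(1)(0):
M^(1)(t) = 4 e^{t} e^{4 e^{t} - 4}
M^(1)(0) = 4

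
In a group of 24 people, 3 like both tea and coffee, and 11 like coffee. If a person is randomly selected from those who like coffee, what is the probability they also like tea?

P(A ∩ B) = 3/24 = 1/8
P(B) = 11/24
P(A|B) = P(A ∩ B) / P(B) = (1/8) / (11/24) = 3/11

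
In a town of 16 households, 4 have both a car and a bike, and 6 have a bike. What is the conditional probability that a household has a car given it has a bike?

P(A ∩ B) = 4/16 = 1/4
P(B) = 6/16 = 3/8
P(A|B) = P(A ∩ B) / P(B) = (1/4) / (3/8) = 2/3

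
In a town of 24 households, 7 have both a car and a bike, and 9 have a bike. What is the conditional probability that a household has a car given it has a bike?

P(A ∩ B) = 7/24
P(B) = 9/24 = 3/8
P(A|B) = P(A ∩ B) / P(B) = (7/24) / (3/8) = 7/9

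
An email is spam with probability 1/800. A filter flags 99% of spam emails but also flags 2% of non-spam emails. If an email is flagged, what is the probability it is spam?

Let D = the rare event, + = positive/flagged.
P(D) = 1/800
P(+|D) = 99/100
P(+|D') = 2/100 = 1/50
P(+) = P(+|D)P(D) + P(+|D')P(D')
     = \frac{99}{100} × \frac{1}{800} + \frac{1}{50} × \frac{799}{800}
     = \frac{1697}{80000}
P(D|+) = P(+|D)P(D)/P(+) = \frac{99}{1697}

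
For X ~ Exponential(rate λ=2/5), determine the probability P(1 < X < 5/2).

P(1 < X < 5/2) = ∫_{1}^{5/2} f(x) dx
where f(x) = \frac{2 e^{- \frac{2 x}{5}}}{5}
= - \frac{1}{e} + e^{- \frac{2}{5}}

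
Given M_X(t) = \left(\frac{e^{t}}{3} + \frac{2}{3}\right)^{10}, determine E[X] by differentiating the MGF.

To find E[X], compute M^(1)(0):
M^(1)(t) = \frac{10 \left(\frac{e^{t}}{3} + \frac{2}{3}\right)^{9} e^{t}}{3}
M^(1)(0) = \frac{10}{3}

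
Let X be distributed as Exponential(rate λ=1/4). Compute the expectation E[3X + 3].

For X ~ Exponential(rate λ=1/4):
E[X] = 4
E[3X + 3] = 3 × E[X] + 3 = 15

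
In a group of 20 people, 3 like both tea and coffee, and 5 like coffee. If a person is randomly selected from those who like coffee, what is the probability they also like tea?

P(A ∩ B) = 3/20
P(B) = 5/20 = 1/4
P(A|B) = P(A ∩ B) / P(B) = (3/20) / (1/4) = 3/5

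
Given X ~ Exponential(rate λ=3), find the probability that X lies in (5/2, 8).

P(5/2 < X < 8) = ∫_{5/2}^{8} f(x) dx
where f(x) = 3 e^{- 3 x}
= - \frac{1}{e^{24}} + e^{- \frac{15}{2}}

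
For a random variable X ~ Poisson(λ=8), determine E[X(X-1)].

E[X(X-1)] = E[X² - X] = E[X²] - E[X]
E[X] = 8
E[X²] = Var(X) + (E[X])² = 8 + (8)² = 72
E[X(X-1)] = 72 - 8 = 64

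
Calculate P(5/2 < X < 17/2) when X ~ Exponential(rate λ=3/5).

P(5/2 < X < 17/2) = ∫_{5/2}^{17/2} f(x) dx
where f(x) = \frac{3 e^{- \frac{3 x}{5}}}{5}
= - \frac{1}{e^{\frac{51}{10}}} + e^{- \frac{3}{2}}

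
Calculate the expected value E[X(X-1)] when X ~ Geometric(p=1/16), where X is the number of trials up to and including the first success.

E[X(X-1)] = E[X² - X] = E[X²] - E[X]
E[X] = 16
E[X²] = Var(X) + (E[X])² = 240 + (16)² = 496
E[X(X-1)] = 496 - 16 = 480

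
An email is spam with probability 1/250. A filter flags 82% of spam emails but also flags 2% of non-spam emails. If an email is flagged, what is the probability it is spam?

Let D = the rare event, + = positive/flagged.
P(D) = 1/250
P(+|D) = 82/100 = 41/50
P(+|D') = 2/100 = 1/50
P(+) = P(+|D)P(D) + P(+|D')P(D')
     = \frac{41}{50} × \frac{1}{250} + \frac{1}{50} × \frac{249}{250}
     = \frac{29}{1250}
P(D|+) = P(+|D)P(D)/P(+) = \frac{41}{290}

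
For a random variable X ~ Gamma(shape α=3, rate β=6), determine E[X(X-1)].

E[X(X-1)] = E[X² - X] = E[X²] - E[X]
E[X] = \frac{1}{2}
E[X²] = Var(X) + (E[X])² = \frac{1}{12} + (\frac{1}{2})² = \frac{1}{3}
E[X(X-1)] = \frac{1}{3} - \frac{1}{2} = - \frac{1}{6}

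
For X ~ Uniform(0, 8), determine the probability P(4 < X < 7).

P(4 < X < 7) = ∫_{4}^{7} f(x) dx
where f(x) = \frac{1}{8}
= \frac{3}{8}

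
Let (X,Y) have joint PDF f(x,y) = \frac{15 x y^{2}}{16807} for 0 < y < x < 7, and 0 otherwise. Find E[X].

f_X(x) = ∫_0^x \frac{15 x y^{2}}{16807} dy = \frac{5 x^{4}}{16807}
E[X] = ∫_0^7 x × (\frac{5 x^{4}}{16807}) dx = \frac{35}{6}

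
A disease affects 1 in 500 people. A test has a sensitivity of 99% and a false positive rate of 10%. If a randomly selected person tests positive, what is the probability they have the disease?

Let D = the rare event, + = positive/flagged.
P(D) = 1/500
P(+|D) = 99/100
P(+|D') = 10/100 = 1/10
P(+) = P(+|D)P(D) + P(+|D')P(D')
     = \frac{99}{100} × \frac{1}{500} + \frac{1}{10} × \frac{499}{500}
     = \frac{5089}{50000}
P(D|+) = P(+|D)P(D)/P(+) = \frac{99}{5089}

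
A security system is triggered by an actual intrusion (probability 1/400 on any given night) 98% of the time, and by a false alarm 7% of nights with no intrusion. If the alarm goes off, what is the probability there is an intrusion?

Let D = the rare event, + = positive/flagged.
P(D) = 1/400
P(+|D) = 98/100 = 49/50
P(+|D') = 7/100
P(+) = P(+|D)P(D) + P(+|D')P(D')
     = \frac{49}{50} × \frac{1}{400} + \frac{7}{100} × \frac{399}{400}
     = \frac{2891}{40000}
P(D|+) = P(+|D)P(D)/P(+) = \frac{2}{59}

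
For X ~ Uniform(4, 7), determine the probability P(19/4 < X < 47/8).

P(19/4 < X < 47/8) = ∫_{19/4}^{47/8} f(x) dx
where f(x) = \frac{1}{3}
= \frac{3}{8}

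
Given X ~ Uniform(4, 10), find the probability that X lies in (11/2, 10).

P(11/2 < X < 10) = ∫_{11/2}^{10} f(x) dx
where f(x) = \frac{1}{6}
= \frac{3}{4}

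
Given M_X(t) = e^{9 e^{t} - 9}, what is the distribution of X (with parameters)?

The MGF M(t) = e^{9 e^{t} - 9} is the standard form for the Poisson distribution.
Comparing with the known MGF formula identifies: Poisson(λ=9)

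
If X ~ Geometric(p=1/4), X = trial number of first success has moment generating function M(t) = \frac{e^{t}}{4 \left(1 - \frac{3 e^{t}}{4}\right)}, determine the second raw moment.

To find E[X^2], compute M^(2)(0):
M^(1)(t) = \frac{e^{t}}{4 \left(1 - \frac{3 e^{t}}{4}\right)} + \frac{3 e^{2 t}}{16 \left(1 - \frac{3 e^{t}}{4}\right)^{2}}
M^(2)(t) = \frac{e^{t}}{4 \left(1 - \frac{3 e^{t}}{4}\right)} + \frac{9 e^{2 t}}{16 \left(1 - \frac{3 e^{t}}{4}\right)^{2}} + \frac{9 e^{3 t}}{32 \left(1 - \frac{3 e^{t}}{4}\right)^{3}}
M^(2)(0) = 28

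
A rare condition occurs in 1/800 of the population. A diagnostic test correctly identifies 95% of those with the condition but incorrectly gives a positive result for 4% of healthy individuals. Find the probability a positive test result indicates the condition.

Let D = the rare event, + = positive/flagged.
P(D) = 1/800
P(+|D) = 95/100 = 19/20
P(+|D') = 4/100 = 1/25
P(+) = P(+|D)P(D) + P(+|D')P(D')
     = \frac{19}{20} × \frac{1}{800} + \frac{1}{25} × \frac{799}{800}
     = \frac{3291}{80000}
P(D|+) = P(+|D)P(D)/P(+) = \frac{95}{3291}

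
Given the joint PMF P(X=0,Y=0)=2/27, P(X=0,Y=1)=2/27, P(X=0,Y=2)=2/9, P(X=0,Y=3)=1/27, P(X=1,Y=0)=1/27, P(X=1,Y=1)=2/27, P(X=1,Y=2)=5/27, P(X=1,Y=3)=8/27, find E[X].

First find marginal of X:
P(X=0) = 11/27
P(X=1) = 16/27
E[X] = 0 × 11/27 + 1 × 16/27 = 16/27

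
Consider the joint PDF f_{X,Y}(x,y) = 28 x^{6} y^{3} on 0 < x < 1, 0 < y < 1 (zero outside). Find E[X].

E[X] = ∫_0^1 ∫_0^1 x × f(x,y) dy dx
= ∫_0^1 ∫_0^1 x × (28 x^{6} y^{3}) dy dx
= \frac{7}{8}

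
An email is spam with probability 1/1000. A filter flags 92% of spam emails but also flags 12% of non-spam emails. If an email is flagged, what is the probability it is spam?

Let D = the rare event, + = positive/flagged.
P(D) = 1/1000
P(+|D) = 92/100 = 23/25
P(+|D') = 12/100 = 3/25
P(+) = P(+|D)P(D) + P(+|D')P(D')
     = \frac{23}{25} × \frac{1}{1000} + \frac{3}{25} × \frac{999}{1000}
     = \frac{151}{1250}
P(D|+) = P(+|D)P(D)/P(+) = \frac{23}{3020}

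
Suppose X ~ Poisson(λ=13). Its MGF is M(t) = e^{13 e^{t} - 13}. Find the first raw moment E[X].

To find E[X], compute M^(1)(0):
M^(1)(t) = 13 e^{t} e^{13 e^{t} - 13}
M^(1)(0) = 13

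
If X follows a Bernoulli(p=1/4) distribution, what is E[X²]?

Using the identity E[X²] = Var(X) + (E[X])²:
E[X] = \frac{1}{4}
Var(X) = \frac{3}{16}
E[X²] = \frac{3}{16} + (\frac{1}{4})²
= \frac{1}{4}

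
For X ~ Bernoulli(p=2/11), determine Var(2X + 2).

For X ~ Bernoulli(p=2/11):
Var(X) = \frac{18}{121}
Var(2X + 2) = (2)² × Var(X) = 4 × \frac{18}{121} = \frac{72}{121}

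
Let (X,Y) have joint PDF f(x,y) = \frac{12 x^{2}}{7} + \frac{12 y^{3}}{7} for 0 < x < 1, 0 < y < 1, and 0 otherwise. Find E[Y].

E[Y] = ∫_0^1 ∫_0^1 y × f(x,y) dx dy
= \frac{22}{35}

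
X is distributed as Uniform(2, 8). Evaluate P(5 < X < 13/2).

P(5 < X < 13/2) = ∫_{5}^{13/2} f(x) dx
where f(x) = \frac{1}{6}
= \frac{1}{4}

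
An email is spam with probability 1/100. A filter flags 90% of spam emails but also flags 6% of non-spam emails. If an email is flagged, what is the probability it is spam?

Let D = the rare event, + = positive/flagged.
P(D) = 1/100
P(+|D) = 90/100 = 9/10
P(+|D') = 6/100 = 3/50
P(+) = P(+|D)P(D) + P(+|D')P(D')
     = \frac{9}{10} × \frac{1}{100} + \frac{3}{50} × \frac{99}{100}
     = \frac{171}{2500}
P(D|+) = P(+|D)P(D)/P(+) = \frac{5}{38}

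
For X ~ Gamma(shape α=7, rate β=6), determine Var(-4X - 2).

For X ~ Gamma(shape α=7, rate β=6):
Var(X) = \frac{7}{36}
Var(-4X - 2) = (-4)² × Var(X) = 16 × \frac{7}{36} = \frac{28}{9}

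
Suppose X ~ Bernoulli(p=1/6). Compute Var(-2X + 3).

For X ~ Bernoulli(p=1/6):
Var(X) = \frac{5}{36}
Var(-2X + 3) = (-2)² × Var(X) = 4 × \frac{5}{36} = \frac{5}{9}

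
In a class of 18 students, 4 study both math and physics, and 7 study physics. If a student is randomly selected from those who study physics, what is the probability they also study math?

P(A ∩ B) = 4/18 = 2/9
P(B) = 7/18
P(A|B) = P(A ∩ B) / P(B) = (2/9) / (7/18) = 4/7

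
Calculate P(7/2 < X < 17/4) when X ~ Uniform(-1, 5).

P(7/2 < X < 17/4) = ∫_{7/2}^{17/4} f(x) dx
where f(x) = \frac{1}{6}
= \frac{1}{8}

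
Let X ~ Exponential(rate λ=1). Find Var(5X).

For X ~ Exponential(rate λ=1):
Var(X) = 1
Var(5X) = (5)² × Var(X) = 25 × 1 = 25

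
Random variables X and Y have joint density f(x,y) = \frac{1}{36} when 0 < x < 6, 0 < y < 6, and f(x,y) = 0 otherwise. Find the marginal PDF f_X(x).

f_X(x) = ∫_0^6 f(x,y) dy
= ∫_0^6 \frac{1}{36} dy
= \frac{1}{6} for 0 < x < 6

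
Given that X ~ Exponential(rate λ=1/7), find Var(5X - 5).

For X ~ Exponential(rate λ=1/7):
Var(X) = 49
Var(5X - 5) = (5)² × Var(X) = 25 × 49 = 1225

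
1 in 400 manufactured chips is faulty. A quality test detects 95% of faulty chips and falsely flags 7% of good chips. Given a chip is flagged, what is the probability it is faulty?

Let D = the rare event, + = positive/flagged.
P(D) = 1/400
P(+|D) = 95/100 = 19/20
P(+|D') = 7/100
P(+) = P(+|D)P(D) + P(+|D')P(D')
     = \frac{19}{20} × \frac{1}{400} + \frac{7}{100} × \frac{399}{400}
     = \frac{361}{5000}
P(D|+) = P(+|D)P(D)/P(+) = \frac{5}{152}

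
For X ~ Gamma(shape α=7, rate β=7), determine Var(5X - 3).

For X ~ Gamma(shape α=7, rate β=7):
Var(X) = \frac{1}{7}
Var(5X - 3) = (5)² × Var(X) = 25 × \frac{1}{7} = \frac{25}{7}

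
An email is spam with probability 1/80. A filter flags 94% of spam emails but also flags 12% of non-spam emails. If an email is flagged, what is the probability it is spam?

Let D = the rare event, + = positive/flagged.
P(D) = 1/80
P(+|D) = 94/100 = 47/50
P(+|D') = 12/100 = 3/25
P(+) = P(+|D)P(D) + P(+|D')P(D')
     = \frac{47}{50} × \frac{1}{80} + \frac{3}{25} × \frac{79}{80}
     = \frac{521}{4000}
P(D|+) = P(+|D)P(D)/P(+) = \frac{47}{521}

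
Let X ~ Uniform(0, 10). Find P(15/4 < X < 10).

P(15/4 < X < 10) = ∫_{15/4}^{10} f(x) dx
where f(x) = \frac{1}{10}
= \frac{5}{8}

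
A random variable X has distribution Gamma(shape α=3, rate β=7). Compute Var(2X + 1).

For X ~ Gamma(shape α=3, rate β=7):
Var(X) = \frac{3}{49}
Var(2X + 1) = (2)² × Var(X) = 4 × \frac{3}{49} = \frac{12}{49}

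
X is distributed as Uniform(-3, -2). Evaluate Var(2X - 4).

For X ~ Uniform(-3, -2):
Var(X) = \frac{1}{12}
Var(2X - 4) = (2)² × Var(X) = 4 × \frac{1}{12} = \frac{1}{3}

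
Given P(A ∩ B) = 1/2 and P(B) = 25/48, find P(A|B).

P(A|B) = P(A ∩ B) / P(B)
= (1/2) / (25/48)
= 24/25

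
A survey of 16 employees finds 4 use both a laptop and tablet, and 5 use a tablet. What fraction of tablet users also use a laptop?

P(A ∩ B) = 4/16 = 1/4
P(B) = 5/16
P(A|B) = P(A ∩ B) / P(B) = (1/4) / (5/16) = 4/5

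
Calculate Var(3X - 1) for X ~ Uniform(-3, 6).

For X ~ Uniform(-3, 6):
Var(X) = \frac{27}{4}
Var(3X - 1) = (3)² × Var(X) = 9 × \frac{27}{4} = \frac{243}{4}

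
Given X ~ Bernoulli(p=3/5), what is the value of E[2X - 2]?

For X ~ Bernoulli(p=3/5):
E[X] = \frac{3}{5}
E[2X - 2] = 2 × E[X] - 2 = - \frac{4}{5}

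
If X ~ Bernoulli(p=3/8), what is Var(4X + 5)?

For X ~ Bernoulli(p=3/8):
Var(X) = \frac{15}{64}
Var(4X + 5) = (4)² × Var(X) = 16 × \frac{15}{64} = \frac{15}{4}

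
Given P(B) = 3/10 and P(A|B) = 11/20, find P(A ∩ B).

By definition, P(A|B) = P(A ∩ B) / P(B)
So P(A ∩ B) = P(A|B) × P(B)
= 11/20 × 3/10
= 33/200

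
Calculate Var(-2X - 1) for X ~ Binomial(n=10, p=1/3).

For X ~ Binomial(n=10, p=1/3):
Var(X) = \frac{20}{9}
Var(-2X - 1) = (-2)² × Var(X) = 4 × \frac{20}{9} = \frac{80}{9}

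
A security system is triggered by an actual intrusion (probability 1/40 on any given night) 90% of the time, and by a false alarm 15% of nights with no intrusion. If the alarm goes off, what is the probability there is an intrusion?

Let D = the rare event, + = positive/flagged.
P(D) = 1/40
P(+|D) = 90/100 = 9/10
P(+|D') = 15/100 = 3/20
P(+) = P(+|D)P(D) + P(+|D')P(D')
     = \frac{9}{10} × \frac{1}{40} + \frac{3}{20} × \frac{39}{40}
     = \frac{27}{160}
P(D|+) = P(+|D)P(D)/P(+) = \frac{2}{15}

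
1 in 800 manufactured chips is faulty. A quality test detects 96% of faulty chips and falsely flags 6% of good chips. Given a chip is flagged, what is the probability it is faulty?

Let D = the rare event, + = positive/flagged.
P(D) = 1/800
P(+|D) = 96/100 = 24/25
P(+|D') = 6/100 = 3/50
P(+) = P(+|D)P(D) + P(+|D')P(D')
     = \frac{24}{25} × \frac{1}{800} + \frac{3}{50} × \frac{799}{800}
     = \frac{489}{8000}
P(D|+) = P(+|D)P(D)/P(+) = \frac{16}{815}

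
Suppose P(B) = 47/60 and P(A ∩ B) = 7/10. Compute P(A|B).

P(A|B) = P(A ∩ B) / P(B)
= (7/10) / (47/60)
= 42/47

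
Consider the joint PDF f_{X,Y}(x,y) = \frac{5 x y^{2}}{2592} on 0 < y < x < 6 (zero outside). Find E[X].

f_X(x) = ∫_0^x \frac{5 x y^{2}}{2592} dy = \frac{5 x^{4}}{7776}
E[X] = ∫_0^6 x × (\frac{5 x^{4}}{7776}) dx = 5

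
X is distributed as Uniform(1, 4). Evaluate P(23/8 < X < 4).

P(23/8 < X < 4) = ∫_{23/8}^{4} f(x) dx
where f(x) = \frac{1}{3}
= \frac{3}{8}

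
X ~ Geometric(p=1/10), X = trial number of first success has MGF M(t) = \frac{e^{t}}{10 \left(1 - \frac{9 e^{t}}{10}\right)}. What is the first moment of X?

To find E[X], compute M^(1)(0):
M^(1)(t) = \frac{e^{t}}{10 \left(1 - \frac{9 e^{t}}{10}\right)} + \frac{9 e^{2 t}}{100 \left(1 - \frac{9 e^{t}}{10}\right)^{2}}
M^(1)(0) = 10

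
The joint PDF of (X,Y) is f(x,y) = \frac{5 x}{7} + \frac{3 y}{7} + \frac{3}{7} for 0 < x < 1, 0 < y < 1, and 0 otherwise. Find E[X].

E[X] = ∫_0^1 ∫_0^1 x × f(x,y) dy dx
= ∫_0^1 ∫_0^1 x × (\frac{5 x}{7} + \frac{3 y}{7} + \frac{3}{7}) dy dx
= \frac{47}{84}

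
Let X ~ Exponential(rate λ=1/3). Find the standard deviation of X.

For X ~ Exponential(rate λ=1/3):
Var(X) = 9
SD(X) = √(Var(X)) = √(9) = 3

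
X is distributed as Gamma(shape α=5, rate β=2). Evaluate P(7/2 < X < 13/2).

P(7/2 < X < 13/2) = ∫_{7/2}^{13/2} f(x) dx
where f(x) = \frac{4 x^{4} e^{- 2 x}}{3}
= \frac{-39713 + 4553 e^{6}}{24 e^{13}}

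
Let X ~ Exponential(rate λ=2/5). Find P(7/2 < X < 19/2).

P(7/2 < X < 19/2) = ∫_{7/2}^{19/2} f(x) dx
where f(x) = \frac{2 e^{- \frac{2 x}{5}}}{5}
= - \frac{1 - e^{\frac{12}{5}}}{e^{\frac{19}{5}}}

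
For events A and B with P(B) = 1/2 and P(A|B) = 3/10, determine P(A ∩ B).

By definition, P(A|B) = P(A ∩ B) / P(B)
So P(A ∩ B) = P(A|B) × P(B)
= 3/10 × 1/2
= 3/20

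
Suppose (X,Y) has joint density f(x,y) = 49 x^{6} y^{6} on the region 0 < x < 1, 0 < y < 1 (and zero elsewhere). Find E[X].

E[X] = ∫_0^1 ∫_0^1 x × f(x,y) dy dx
= ∫_0^1 ∫_0^1 x × (49 x^{6} y^{6}) dy dx
= \frac{7}{8}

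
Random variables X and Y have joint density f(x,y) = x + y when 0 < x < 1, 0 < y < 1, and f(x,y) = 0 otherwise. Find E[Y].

E[Y] = ∫_0^1 ∫_0^1 y × f(x,y) dx dy
= \frac{7}{12}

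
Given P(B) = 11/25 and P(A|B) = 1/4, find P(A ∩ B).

By definition, P(A|B) = P(A ∩ B) / P(B)
So P(A ∩ B) = P(A|B) × P(B)
= 1/4 × 11/25
= 11/100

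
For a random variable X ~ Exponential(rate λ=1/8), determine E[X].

For X ~ Exponential(rate λ=1/8), the expected value is:
E[X] = 8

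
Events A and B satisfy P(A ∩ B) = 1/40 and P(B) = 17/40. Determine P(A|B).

P(A|B) = P(A ∩ B) / P(B)
= (1/40) / (17/40)
= 1/17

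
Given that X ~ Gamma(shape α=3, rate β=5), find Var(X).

For X ~ Gamma(shape α=3, rate β=5):
Var(X) = \frac{3}{25}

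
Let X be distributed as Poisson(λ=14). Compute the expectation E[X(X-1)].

E[X(X-1)] = E[X² - X] = E[X²] - E[X]
E[X] = 14
E[X²] = Var(X) + (E[X])² = 14 + (14)² = 210
E[X(X-1)] = 210 - 14 = 196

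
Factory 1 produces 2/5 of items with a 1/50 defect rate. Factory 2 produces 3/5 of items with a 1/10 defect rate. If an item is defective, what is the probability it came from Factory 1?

Using Bayes' theorem:
P(F1) = 2/5, P(D|F1) = 1/50
P(F2) = 3/5, P(D|F2) = 1/10
P(D) = P(D|F1)P(F1) + P(D|F2)P(F2)
     = \frac{17}{250}
P(F1|D) = P(D|F1)P(F1) / P(D)
= \frac{2}{17}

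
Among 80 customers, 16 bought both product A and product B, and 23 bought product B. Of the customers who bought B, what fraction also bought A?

P(A ∩ B) = 16/80 = 1/5
P(B) = 23/80
P(A|B) = P(A ∩ B) / P(B) = (1/5) / (23/80) = 16/23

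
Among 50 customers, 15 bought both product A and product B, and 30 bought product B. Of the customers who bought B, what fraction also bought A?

P(A ∩ B) = 15/50 = 3/10
P(B) = 30/50 = 3/5
P(A|B) = P(A ∩ B) / P(B) = (3/10) / (3/5) = 1/2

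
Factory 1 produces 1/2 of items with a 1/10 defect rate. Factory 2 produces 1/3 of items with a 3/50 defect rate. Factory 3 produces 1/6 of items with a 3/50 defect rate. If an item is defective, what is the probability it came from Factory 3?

Using Bayes' theorem:
P(F1) = 1/2, P(D|F1) = 1/10
P(F2) = 1/3, P(D|F2) = 3/50
P(F3) = 1/6, P(D|F3) = 3/50
P(D) = P(D|F1)P(F1) + P(D|F2)P(F2) + P(D|F3)P(F3)
     = \frac{2}{25}
P(F3|D) = P(D|F3)P(F3) / P(D)
= \frac{1}{8}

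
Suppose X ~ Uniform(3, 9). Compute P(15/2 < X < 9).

P(15/2 < X < 9) = ∫_{15/2}^{9} f(x) dx
where f(x) = \frac{1}{6}
= \frac{1}{4}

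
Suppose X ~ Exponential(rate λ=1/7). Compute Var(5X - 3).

For X ~ Exponential(rate λ=1/7):
Var(X) = 49
Var(5X - 3) = (5)² × Var(X) = 25 × 49 = 1225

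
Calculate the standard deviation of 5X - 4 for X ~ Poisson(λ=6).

For X ~ Poisson(λ=6):
Var(X) = 6
SD(X) = √(Var(X)) = √(6) = \sqrt{6}
SD(5X - 4) = |5| × SD(X) = 5 × \sqrt{6} = 5 \sqrt{6}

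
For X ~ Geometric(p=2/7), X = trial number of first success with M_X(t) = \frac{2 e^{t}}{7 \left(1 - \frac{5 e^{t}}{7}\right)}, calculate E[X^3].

To find E[X^3], compute M^(3)(0):
M^(1)(t) = \frac{2 e^{t}}{7 \left(1 - \frac{5 e^{t}}{7}\right)} + \frac{10 e^{2 t}}{49 \left(1 - \frac{5 e^{t}}{7}\right)^{2}}
M^(2)(t) = \frac{2 e^{t}}{7 \left(1 - \frac{5 e^{t}}{7}\right)} + \frac{30 e^{2 t}}{49 \left(1 - \frac{5 e^{t}}{7}\right)^{2}} + \frac{100 e^{3 t}}{343 \left(1 - \frac{5 e^{t}}{7}\right)^{3}}
M^(3)(t) = \frac{2 e^{t}}{7 \left(1 - \frac{5 e^{t}}{7}\right)} + \frac{10 e^{2 t}}{7 \left(1 - \frac{5 e^{t}}{7}\right)^{2}} + \frac{600 e^{3 t}}{343 \left(1 - \frac{5 e^{t}}{7}\right)^{3}} + \frac{1500 e^{4 t}}{2401 \left(1 - \frac{5 e^{t}}{7}\right)^{4}}
M^(3)(0) = \frac{749}{4}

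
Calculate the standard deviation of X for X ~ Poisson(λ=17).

For X ~ Poisson(λ=17):
Var(X) = 17
SD(X) = √(Var(X)) = √(17) = \sqrt{17}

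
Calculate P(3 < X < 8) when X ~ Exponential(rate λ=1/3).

P(3 < X < 8) = ∫_{3}^{8} f(x) dx
where f(x) = \frac{e^{- \frac{x}{3}}}{3}
= - \frac{1}{e^{\frac{8}{3}}} + e^{-1}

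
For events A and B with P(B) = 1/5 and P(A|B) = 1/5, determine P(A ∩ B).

By definition, P(A|B) = P(A ∩ B) / P(B)
So P(A ∩ B) = P(A|B) × P(B)
= 1/5 × 1/5
= 1/25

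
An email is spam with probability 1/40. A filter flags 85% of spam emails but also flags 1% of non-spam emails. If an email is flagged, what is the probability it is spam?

Let D = the rare event, + = positive/flagged.
P(D) = 1/40
P(+|D) = 85/100 = 17/20
P(+|D') = 1/100
P(+) = P(+|D)P(D) + P(+|D')P(D')
     = \frac{17}{20} × \frac{1}{40} + \frac{1}{100} × \frac{39}{40}
     = \frac{31}{1000}
P(D|+) = P(+|D)P(D)/P(+) = \frac{85}{124}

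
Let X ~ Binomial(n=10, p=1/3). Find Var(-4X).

For X ~ Binomial(n=10, p=1/3):
Var(X) = \frac{20}{9}
Var(-4X) = (-4)² × Var(X) = 16 × \frac{20}{9} = \frac{320}{9}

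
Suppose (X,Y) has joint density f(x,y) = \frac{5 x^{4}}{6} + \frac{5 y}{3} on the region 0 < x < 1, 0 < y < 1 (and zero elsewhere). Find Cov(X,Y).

E[XY] = ∫∫ xy × f(x,y) dx dy = \frac{25}{72}
E[X] = \frac{5}{9}
E[Y] = \frac{23}{36}
Cov(X,Y) = E[XY] - E[X]E[Y] = - \frac{5}{648}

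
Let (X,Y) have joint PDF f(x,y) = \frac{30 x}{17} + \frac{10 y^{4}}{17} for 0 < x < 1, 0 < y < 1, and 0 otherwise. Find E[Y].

E[Y] = ∫_0^1 ∫_0^1 y × f(x,y) dx dy
= \frac{55}{102}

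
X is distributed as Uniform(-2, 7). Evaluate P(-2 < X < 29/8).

P(-2 < X < 29/8) = ∫_{-2}^{29/8} f(x) dx
where f(x) = \frac{1}{9}
= \frac{5}{8}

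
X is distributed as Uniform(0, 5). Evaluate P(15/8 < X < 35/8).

P(15/8 < X < 35/8) = ∫_{15/8}^{35/8} f(x) dx
where f(x) = \frac{1}{5}
= \frac{1}{2}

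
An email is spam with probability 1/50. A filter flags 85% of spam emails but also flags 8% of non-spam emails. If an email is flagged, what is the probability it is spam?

Let D = the rare event, + = positive/flagged.
P(D) = 1/50
P(+|D) = 85/100 = 17/20
P(+|D') = 8/100 = 2/25
P(+) = P(+|D)P(D) + P(+|D')P(D')
     = \frac{17}{20} × \frac{1}{50} + \frac{2}{25} × \frac{49}{50}
     = \frac{477}{5000}
P(D|+) = P(+|D)P(D)/P(+) = \frac{85}{477}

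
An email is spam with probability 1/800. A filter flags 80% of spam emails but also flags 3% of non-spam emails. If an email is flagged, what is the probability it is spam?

Let D = the rare event, + = positive/flagged.
P(D) = 1/800
P(+|D) = 80/100 = 4/5
P(+|D') = 3/100
P(+) = P(+|D)P(D) + P(+|D')P(D')
     = \frac{4}{5} × \frac{1}{800} + \frac{3}{100} × \frac{799}{800}
     = \frac{2477}{80000}
P(D|+) = P(+|D)P(D)/P(+) = \frac{80}{2477}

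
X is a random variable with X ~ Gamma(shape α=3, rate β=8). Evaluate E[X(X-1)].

E[X(X-1)] = E[X² - X] = E[X²] - E[X]
E[X] = \frac{3}{8}
E[X²] = Var(X) + (E[X])² = \frac{3}{64} + (\frac{3}{8})² = \frac{3}{16}
E[X(X-1)] = \frac{3}{16} - \frac{3}{8} = - \frac{3}{16}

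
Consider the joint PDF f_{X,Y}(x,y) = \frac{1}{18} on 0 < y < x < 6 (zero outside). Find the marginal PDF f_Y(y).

f_Y(y) = ∫_y^6 \frac{1}{18} dx = \frac{1}{3} - \frac{y}{18}
for 0 < y < 6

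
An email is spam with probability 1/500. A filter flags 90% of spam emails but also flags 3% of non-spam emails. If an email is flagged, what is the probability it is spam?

Let D = the rare event, + = positive/flagged.
P(D) = 1/500
P(+|D) = 90/100 = 9/10
P(+|D') = 3/100
P(+) = P(+|D)P(D) + P(+|D')P(D')
     = \frac{9}{10} × \frac{1}{500} + \frac{3}{100} × \frac{499}{500}
     = \frac{1587}{50000}
P(D|+) = P(+|D)P(D)/P(+) = \frac{30}{529}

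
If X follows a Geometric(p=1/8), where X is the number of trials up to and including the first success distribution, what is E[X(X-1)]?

E[X(X-1)] = E[X² - X] = E[X²] - E[X]
E[X] = 8
E[X²] = Var(X) + (E[X])² = 56 + (8)² = 120
E[X(X-1)] = 120 - 8 = 112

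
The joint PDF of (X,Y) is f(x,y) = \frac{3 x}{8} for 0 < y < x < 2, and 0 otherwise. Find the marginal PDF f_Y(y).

f_Y(y) = ∫_y^2 \frac{3 x}{8} dx = \frac{3}{4} - \frac{3 y^{2}}{16}
for 0 < y < 2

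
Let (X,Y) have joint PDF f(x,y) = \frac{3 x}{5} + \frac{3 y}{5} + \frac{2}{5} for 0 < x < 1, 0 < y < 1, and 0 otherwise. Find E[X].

E[X] = ∫_0^1 ∫_0^1 x × f(x,y) dy dx
= ∫_0^1 ∫_0^1 x × (\frac{3 x}{5} + \frac{3 y}{5} + \frac{2}{5}) dy dx
= \frac{11}{20}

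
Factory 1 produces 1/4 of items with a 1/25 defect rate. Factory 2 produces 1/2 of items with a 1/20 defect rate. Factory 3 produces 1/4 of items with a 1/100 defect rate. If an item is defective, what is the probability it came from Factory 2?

Using Bayes' theorem:
P(F1) = 1/4, P(D|F1) = 1/25
P(F2) = 1/2, P(D|F2) = 1/20
P(F3) = 1/4, P(D|F3) = 1/100
P(D) = P(D|F1)P(F1) + P(D|F2)P(F2) + P(D|F3)P(F3)
     = \frac{3}{80}
P(F2|D) = P(D|F2)P(F2) / P(D)
= \frac{2}{3}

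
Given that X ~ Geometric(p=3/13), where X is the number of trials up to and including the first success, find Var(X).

For X ~ Geometric(p=3/13), where X is the number of trials up to and including the first success:
Var(X) = \frac{130}{9}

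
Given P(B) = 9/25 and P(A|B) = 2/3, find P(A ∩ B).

By definition, P(A|B) = P(A ∩ B) / P(B)
So P(A ∩ B) = P(A|B) × P(B)
= 2/3 × 9/25
= 6/25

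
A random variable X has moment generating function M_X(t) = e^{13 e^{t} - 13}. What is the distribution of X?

The MGF M(t) = e^{13 e^{t} - 13} is the standard form for the Poisson distribution.
Comparing with the known MGF formula identifies: Poisson(λ=13)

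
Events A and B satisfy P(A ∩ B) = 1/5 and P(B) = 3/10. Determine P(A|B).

P(A|B) = P(A ∩ B) / P(B)
= (1/5) / (3/10)
= 2/3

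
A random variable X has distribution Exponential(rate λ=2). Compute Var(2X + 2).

For X ~ Exponential(rate λ=2):
Var(X) = \frac{1}{4}
Var(2X + 2) = (2)² × Var(X) = 4 × \frac{1}{4} = 1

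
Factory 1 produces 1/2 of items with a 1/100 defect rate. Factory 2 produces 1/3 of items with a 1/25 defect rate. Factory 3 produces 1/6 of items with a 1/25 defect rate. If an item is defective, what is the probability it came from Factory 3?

Using Bayes' theorem:
P(F1) = 1/2, P(D|F1) = 1/100
P(F2) = 1/3, P(D|F2) = 1/25
P(F3) = 1/6, P(D|F3) = 1/25
P(D) = P(D|F1)P(F1) + P(D|F2)P(F2) + P(D|F3)P(F3)
     = \frac{1}{40}
P(F3|D) = P(D|F3)P(F3) / P(D)
= \frac{4}{15}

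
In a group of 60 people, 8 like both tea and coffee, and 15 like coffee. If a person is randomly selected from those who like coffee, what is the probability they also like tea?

P(A ∩ B) = 8/60 = 2/15
P(B) = 15/60 = 1/4
P(A|B) = P(A ∩ B) / P(B) = (2/15) / (1/4) = 8/15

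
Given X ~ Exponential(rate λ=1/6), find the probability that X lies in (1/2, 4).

P(1/2 < X < 4) = ∫_{1/2}^{4} f(x) dx
where f(x) = \frac{e^{- \frac{x}{6}}}{6}
= - \frac{1}{e^{\frac{2}{3}}} + e^{- \frac{1}{12}}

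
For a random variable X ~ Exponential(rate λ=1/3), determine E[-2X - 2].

For X ~ Exponential(rate λ=1/3):
E[X] = 3
E[-2X - 2] = -2 × E[X] - 2 = -8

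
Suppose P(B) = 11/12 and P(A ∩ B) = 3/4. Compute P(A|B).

P(A|B) = P(A ∩ B) / P(B)
= (3/4) / (11/12)
= 9/11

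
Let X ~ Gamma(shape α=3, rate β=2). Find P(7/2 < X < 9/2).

P(7/2 < X < 9/2) = ∫_{7/2}^{9/2} f(x) dx
where f(x) = 4 x^{2} e^{- 2 x}
= \frac{-101 + 65 e^{2}}{2 e^{9}}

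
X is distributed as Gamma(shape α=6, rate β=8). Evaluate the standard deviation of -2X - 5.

For X ~ Gamma(shape α=6, rate β=8):
Var(X) = \frac{3}{32}
SD(X) = √(Var(X)) = √(\frac{3}{32}) = \frac{\sqrt{6}}{8}
SD(-2X - 5) = |-2| × SD(X) = 2 × \frac{\sqrt{6}}{8} = \frac{\sqrt{6}}{4}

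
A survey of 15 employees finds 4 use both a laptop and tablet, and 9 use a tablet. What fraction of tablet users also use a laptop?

P(A ∩ B) = 4/15
P(B) = 9/15 = 3/5
P(A|B) = P(A ∩ B) / P(B) = (4/15) / (3/5) = 4/9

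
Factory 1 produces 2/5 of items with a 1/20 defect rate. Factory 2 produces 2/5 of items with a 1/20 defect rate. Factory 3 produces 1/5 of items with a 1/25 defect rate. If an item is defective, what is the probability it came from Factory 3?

Using Bayes' theorem:
P(F1) = 2/5, P(D|F1) = 1/20
P(F2) = 2/5, P(D|F2) = 1/20
P(F3) = 1/5, P(D|F3) = 1/25
P(D) = P(D|F1)P(F1) + P(D|F2)P(F2) + P(D|F3)P(F3)
     = \frac{6}{125}
P(F3|D) = P(D|F3)P(F3) / P(D)
= \frac{1}{6}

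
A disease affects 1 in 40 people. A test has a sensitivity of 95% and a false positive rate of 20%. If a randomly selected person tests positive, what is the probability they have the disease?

Let D = the rare event, + = positive/flagged.
P(D) = 1/40
P(+|D) = 95/100 = 19/20
P(+|D') = 20/100 = 1/5
P(+) = P(+|D)P(D) + P(+|D')P(D')
     = \frac{19}{20} × \frac{1}{40} + \frac{1}{5} × \frac{39}{40}
     = \frac{7}{32}
P(D|+) = P(+|D)P(D)/P(+) = \frac{19}{175}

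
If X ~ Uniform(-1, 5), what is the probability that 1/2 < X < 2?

P(1/2 < X < 2) = ∫_{1/2}^{2} f(x) dx
where f(x) = \frac{1}{6}
= \frac{1}{4}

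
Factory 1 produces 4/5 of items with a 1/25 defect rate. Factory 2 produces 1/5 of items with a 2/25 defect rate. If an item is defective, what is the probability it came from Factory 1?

Using Bayes' theorem:
P(F1) = 4/5, P(D|F1) = 1/25
P(F2) = 1/5, P(D|F2) = 2/25
P(D) = P(D|F1)P(F1) + P(D|F2)P(F2)
     = \frac{6}{125}
P(F1|D) = P(D|F1)P(F1) / P(D)
= \frac{2}{3}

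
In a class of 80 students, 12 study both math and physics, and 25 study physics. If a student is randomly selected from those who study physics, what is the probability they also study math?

P(A ∩ B) = 12/80 = 3/20
P(B) = 25/80 = 5/16
P(A|B) = P(A ∩ B) / P(B) = (3/20) / (5/16) = 12/25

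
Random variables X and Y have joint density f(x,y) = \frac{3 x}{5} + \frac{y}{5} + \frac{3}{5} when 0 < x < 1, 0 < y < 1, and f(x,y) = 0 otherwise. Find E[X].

E[X] = ∫_0^1 ∫_0^1 x × f(x,y) dy dx
= ∫_0^1 ∫_0^1 x × (\frac{3 x}{5} + \frac{y}{5} + \frac{3}{5}) dy dx
= \frac{11}{20}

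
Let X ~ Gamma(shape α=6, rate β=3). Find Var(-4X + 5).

For X ~ Gamma(shape α=6, rate β=3):
Var(X) = \frac{2}{3}
Var(-4X + 5) = (-4)² × Var(X) = 16 × \frac{2}{3} = \frac{32}{3}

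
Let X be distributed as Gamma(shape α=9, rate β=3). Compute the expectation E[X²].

Using the identity E[X²] = Var(X) + (E[X])²:
E[X] = 3
Var(X) = 1
E[X²] = 1 + (3)²
= 10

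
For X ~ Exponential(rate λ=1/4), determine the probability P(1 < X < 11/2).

P(1 < X < 11/2) = ∫_{1}^{11/2} f(x) dx
where f(x) = \frac{e^{- \frac{x}{4}}}{4}
= - \frac{1}{e^{\frac{11}{8}}} + e^{- \frac{1}{4}}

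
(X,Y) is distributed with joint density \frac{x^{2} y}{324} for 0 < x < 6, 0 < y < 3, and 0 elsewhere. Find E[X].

f_X(x) = ∫_0^3 \frac{x^{2} y}{324} dy = \frac{x^{2}}{72}
E[X] = ∫_0^6 x × (\frac{x^{2}}{72}) dx = \frac{9}{2}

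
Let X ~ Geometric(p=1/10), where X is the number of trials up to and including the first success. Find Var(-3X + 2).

For X ~ Geometric(p=1/10), where X is the number of trials up to and including the first success:
Var(X) = 90
Var(-3X + 2) = (-3)² × Var(X) = 9 × 90 = 810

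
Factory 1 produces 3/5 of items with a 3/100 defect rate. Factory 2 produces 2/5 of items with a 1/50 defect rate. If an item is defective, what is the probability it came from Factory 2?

Using Bayes' theorem:
P(F1) = 3/5, P(D|F1) = 3/100
P(F2) = 2/5, P(D|F2) = 1/50
P(D) = P(D|F1)P(F1) + P(D|F2)P(F2)
     = \frac{13}{500}
P(F2|D) = P(D|F2)P(F2) / P(D)
= \frac{4}{13}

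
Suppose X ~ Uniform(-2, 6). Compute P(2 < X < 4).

P(2 < X < 4) = ∫_{2}^{4} f(x) dx
where f(x) = \frac{1}{8}
= \frac{1}{4}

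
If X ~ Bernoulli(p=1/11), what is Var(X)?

For X ~ Bernoulli(p=1/11):
Var(X) = \frac{10}{121}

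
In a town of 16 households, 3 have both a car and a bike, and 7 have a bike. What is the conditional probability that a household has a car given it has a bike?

P(A ∩ B) = 3/16
P(B) = 7/16
P(A|B) = P(A ∩ B) / P(B) = (3/16) / (7/16) = 3/7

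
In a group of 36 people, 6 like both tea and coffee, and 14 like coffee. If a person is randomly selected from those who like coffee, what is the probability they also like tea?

P(A ∩ B) = 6/36 = 1/6
P(B) = 14/36 = 7/18
P(A|B) = P(A ∩ B) / P(B) = (1/6) / (7/18) = 3/7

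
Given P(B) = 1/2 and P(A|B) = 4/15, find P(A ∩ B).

By definition, P(A|B) = P(A ∩ B) / P(B)
So P(A ∩ B) = P(A|B) × P(B)
= 4/15 × 1/2
= 2/15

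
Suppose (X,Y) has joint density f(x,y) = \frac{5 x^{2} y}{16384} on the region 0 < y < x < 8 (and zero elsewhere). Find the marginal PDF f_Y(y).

f_Y(y) = ∫_y^8 \frac{5 x^{2} y}{16384} dx = \frac{5 y \left(512 - y^{3}\right)}{49152}
for 0 < y < 8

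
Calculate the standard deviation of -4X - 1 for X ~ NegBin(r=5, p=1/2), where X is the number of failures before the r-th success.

For X ~ NegBin(r=5, p=1/2), where X is the number of failures before the r-th success:
Var(X) = 10
SD(X) = √(Var(X)) = √(10) = \sqrt{10}
SD(-4X - 1) = |-4| × SD(X) = 4 × \sqrt{10} = 4 \sqrt{10}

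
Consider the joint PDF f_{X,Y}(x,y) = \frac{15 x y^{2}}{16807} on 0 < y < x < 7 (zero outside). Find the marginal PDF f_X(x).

f_X(x) = ∫_0^x \frac{15 x y^{2}}{16807} dy = \frac{5 x^{4}}{16807}
for 0 < x < 7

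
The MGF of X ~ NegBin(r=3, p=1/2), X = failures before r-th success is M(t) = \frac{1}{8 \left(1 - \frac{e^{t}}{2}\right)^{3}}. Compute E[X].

To find E[X], compute M^(1)(0):
M^(1)(t) = \frac{3 e^{t}}{16 \left(1 - \frac{e^{t}}{2}\right)^{4}}
M^(1)(0) = 3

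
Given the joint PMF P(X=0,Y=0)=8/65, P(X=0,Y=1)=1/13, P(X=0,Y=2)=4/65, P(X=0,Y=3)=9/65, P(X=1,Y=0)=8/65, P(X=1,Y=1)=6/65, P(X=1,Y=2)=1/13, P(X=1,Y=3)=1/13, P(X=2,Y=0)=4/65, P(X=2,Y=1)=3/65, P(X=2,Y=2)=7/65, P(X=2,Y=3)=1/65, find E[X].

First find marginal of X:
P(X=0) = 2/5
P(X=1) = 24/65
P(X=2) = 3/13
E[X] = 0 × 2/5 + 1 × 24/65 + 2 × 3/13 = 54/65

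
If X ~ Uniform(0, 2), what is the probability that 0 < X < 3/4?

P(0 < X < 3/4) = ∫_{0}^{3/4} f(x) dx
where f(x) = \frac{1}{2}
= \frac{3}{8}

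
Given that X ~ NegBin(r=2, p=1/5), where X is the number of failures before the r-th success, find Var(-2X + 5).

For X ~ NegBin(r=2, p=1/5), where X is the number of failures before the r-th success:
Var(X) = 40
Var(-2X + 5) = (-2)² × Var(X) = 4 × 40 = 160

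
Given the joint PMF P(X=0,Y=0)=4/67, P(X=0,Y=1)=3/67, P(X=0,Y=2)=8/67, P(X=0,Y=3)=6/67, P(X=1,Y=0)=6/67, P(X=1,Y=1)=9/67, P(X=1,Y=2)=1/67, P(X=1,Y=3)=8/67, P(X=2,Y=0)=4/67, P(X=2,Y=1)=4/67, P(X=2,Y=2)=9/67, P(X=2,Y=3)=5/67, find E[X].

First find marginal of X:
P(X=0) = 21/67
P(X=1) = 24/67
P(X=2) = 22/67
E[X] = 0 × 21/67 + 1 × 24/67 + 2 × 22/67 = 68/67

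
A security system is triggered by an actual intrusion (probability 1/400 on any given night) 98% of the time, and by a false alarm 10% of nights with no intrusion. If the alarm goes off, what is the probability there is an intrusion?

Let D = the rare event, + = positive/flagged.
P(D) = 1/400
P(+|D) = 98/100 = 49/50
P(+|D') = 10/100 = 1/10
P(+) = P(+|D)P(D) + P(+|D')P(D')
     = \frac{49}{50} × \frac{1}{400} + \frac{1}{10} × \frac{399}{400}
     = \frac{511}{5000}
P(D|+) = P(+|D)P(D)/P(+) = \frac{7}{292}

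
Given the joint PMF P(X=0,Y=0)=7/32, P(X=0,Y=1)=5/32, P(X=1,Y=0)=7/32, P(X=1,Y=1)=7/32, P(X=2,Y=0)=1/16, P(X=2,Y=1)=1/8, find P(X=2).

P(X=2) = P(X=2,Y=0) + P(X=2,Y=1)
= 1/16 + 1/8
= 3/16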